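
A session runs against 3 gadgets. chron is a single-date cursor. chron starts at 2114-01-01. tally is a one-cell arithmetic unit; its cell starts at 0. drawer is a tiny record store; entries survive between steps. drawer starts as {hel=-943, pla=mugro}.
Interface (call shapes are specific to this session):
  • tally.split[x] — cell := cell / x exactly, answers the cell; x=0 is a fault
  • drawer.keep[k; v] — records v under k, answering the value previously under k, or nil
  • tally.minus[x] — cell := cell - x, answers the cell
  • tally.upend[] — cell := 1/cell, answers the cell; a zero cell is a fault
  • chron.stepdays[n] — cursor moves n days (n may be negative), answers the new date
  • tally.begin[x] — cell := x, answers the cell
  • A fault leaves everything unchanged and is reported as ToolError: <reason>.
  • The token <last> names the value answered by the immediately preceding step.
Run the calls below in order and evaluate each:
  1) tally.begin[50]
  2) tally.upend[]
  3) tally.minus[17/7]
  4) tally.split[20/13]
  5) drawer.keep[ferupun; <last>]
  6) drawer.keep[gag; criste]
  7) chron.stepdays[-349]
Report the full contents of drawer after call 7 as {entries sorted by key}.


Act: tally.begin[50]
Obs: 50
Act: tally.upend[]
Obs: 1/50
Act: tally.minus[17/7]
Obs: -843/350
Act: tally.split[20/13]
Obs: -10959/7000
Act: drawer.keep[ferupun; <last>]
Obs: nil
Act: drawer.keep[gag; criste]
Obs: nil
Act: chron.stepdays[-349]
Obs: 2113-01-17

Answer: {ferupun=-10959/7000, gag=criste, hel=-943, pla=mugro}


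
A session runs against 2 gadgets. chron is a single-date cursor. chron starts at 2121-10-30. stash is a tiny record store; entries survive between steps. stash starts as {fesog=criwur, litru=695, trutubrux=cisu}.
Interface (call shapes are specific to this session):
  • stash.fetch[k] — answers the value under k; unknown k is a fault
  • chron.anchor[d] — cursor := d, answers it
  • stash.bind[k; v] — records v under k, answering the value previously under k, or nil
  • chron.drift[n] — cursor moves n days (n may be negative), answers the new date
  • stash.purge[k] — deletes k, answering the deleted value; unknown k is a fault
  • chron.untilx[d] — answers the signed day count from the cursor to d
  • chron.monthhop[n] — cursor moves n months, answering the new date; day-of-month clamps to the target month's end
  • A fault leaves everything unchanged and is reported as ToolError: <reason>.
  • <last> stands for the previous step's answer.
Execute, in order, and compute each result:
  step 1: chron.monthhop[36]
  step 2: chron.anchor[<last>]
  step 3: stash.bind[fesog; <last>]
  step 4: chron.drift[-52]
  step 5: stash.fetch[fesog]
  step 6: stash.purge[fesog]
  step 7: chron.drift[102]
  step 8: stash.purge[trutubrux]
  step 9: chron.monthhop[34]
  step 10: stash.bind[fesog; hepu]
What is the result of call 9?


Answer: 2127-10-19

Derivation:
-- monthhop(n='36') => 2124-10-30
-- anchor(d='<last>') => 2124-10-30
-- bind(k='fesog', v='<last>') => criwur
-- drift(n='-52') => 2124-09-08
-- fetch(k='fesog') => 2124-10-30
-- purge(k='fesog') => 2124-10-30
-- drift(n='102') => 2124-12-19
-- purge(k='trutubrux') => cisu
-- monthhop(n='34') => 2127-10-19
-- bind(k='fesog', v='hepu') => nil


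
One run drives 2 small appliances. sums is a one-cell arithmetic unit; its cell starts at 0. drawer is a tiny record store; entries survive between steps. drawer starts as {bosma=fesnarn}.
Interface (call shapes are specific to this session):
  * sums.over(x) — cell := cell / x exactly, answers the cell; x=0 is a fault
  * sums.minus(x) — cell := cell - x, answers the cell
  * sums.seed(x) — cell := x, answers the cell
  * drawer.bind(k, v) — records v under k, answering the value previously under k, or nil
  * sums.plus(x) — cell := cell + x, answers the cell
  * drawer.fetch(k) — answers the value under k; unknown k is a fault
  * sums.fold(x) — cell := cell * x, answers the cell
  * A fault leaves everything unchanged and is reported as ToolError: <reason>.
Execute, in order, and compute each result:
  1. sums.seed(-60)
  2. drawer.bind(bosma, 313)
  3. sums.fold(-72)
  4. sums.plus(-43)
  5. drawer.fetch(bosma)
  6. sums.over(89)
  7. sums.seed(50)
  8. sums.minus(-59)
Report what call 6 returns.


Answer: 4277/89

Derivation:
% sums.seed x=-60
= -60
% drawer.bind k=bosma v=313
= fesnarn
% sums.fold x=-72
= 4320
% sums.plus x=-43
= 4277
% drawer.fetch k=bosma
= 313
% sums.over x=89
= 4277/89
% sums.seed x=50
= 50
% sums.minus x=-59
= 109


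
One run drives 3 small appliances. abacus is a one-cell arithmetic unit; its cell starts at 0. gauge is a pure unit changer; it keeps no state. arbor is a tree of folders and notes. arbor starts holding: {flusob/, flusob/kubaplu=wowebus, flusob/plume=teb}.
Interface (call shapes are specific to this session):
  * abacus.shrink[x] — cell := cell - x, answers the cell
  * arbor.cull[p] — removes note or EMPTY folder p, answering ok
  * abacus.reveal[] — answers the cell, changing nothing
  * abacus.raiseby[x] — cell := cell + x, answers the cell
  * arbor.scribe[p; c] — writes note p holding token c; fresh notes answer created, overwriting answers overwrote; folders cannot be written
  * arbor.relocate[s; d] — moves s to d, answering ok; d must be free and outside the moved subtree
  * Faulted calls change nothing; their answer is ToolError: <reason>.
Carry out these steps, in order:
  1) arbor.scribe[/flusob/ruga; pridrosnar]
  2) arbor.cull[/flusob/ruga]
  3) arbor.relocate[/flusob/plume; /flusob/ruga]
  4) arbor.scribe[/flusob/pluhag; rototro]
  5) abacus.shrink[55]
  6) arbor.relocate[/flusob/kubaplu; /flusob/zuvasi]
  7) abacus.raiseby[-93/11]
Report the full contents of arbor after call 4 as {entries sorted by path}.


Answer: {flusob/, flusob/kubaplu=wowebus, flusob/pluhag=rototro, flusob/ruga=teb}

Derivation:
;; scribe(/flusob/ruga, pridrosnar) => created
;; cull(/flusob/ruga) => ok
;; relocate(/flusob/plume, /flusob/ruga) => ok
;; scribe(/flusob/pluhag, rototro) => created
;; shrink(55) => -55
;; relocate(/flusob/kubaplu, /flusob/zuvasi) => ok
;; raiseby(-93/11) => -698/11


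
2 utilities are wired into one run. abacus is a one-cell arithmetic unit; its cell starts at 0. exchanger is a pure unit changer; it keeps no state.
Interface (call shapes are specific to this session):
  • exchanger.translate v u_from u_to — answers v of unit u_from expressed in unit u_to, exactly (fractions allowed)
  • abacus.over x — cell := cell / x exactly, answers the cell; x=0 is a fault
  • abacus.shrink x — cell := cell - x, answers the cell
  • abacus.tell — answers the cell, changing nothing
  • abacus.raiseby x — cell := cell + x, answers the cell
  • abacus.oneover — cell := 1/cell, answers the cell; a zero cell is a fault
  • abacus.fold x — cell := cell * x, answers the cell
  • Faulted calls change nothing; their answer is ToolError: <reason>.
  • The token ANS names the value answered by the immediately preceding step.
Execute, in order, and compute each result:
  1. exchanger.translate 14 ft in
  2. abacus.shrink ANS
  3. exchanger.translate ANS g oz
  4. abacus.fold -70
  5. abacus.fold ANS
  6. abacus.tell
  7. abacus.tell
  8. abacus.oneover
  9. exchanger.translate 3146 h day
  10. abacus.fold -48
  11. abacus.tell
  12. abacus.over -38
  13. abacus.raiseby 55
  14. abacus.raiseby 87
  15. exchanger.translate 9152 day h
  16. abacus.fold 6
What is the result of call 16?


Do: exchanger.translate[14; ft; in]
See: 168
Do: abacus.shrink[ANS]
See: -168
Do: exchanger.translate[ANS; g; oz]
See: -38400000/6479891
Do: abacus.fold[-70]
See: 11760
Do: abacus.fold[ANS]
See: 138297600
Do: abacus.tell[]
See: 138297600
Do: abacus.tell[]
See: 138297600
Do: abacus.oneover[]
See: 1/138297600
Do: exchanger.translate[3146; h; day]
See: 1573/12
Do: abacus.fold[-48]
See: -1/2881200
Do: abacus.tell[]
See: -1/2881200
Do: abacus.over[-38]
See: 1/109485600
Do: abacus.raiseby[55]
See: 6021708001/109485600
Do: abacus.raiseby[87]
See: 15546955201/109485600
Do: exchanger.translate[9152; day; h]
See: 219648
Do: abacus.fold[6]
See: 15546955201/18247600

Answer: 15546955201/18247600


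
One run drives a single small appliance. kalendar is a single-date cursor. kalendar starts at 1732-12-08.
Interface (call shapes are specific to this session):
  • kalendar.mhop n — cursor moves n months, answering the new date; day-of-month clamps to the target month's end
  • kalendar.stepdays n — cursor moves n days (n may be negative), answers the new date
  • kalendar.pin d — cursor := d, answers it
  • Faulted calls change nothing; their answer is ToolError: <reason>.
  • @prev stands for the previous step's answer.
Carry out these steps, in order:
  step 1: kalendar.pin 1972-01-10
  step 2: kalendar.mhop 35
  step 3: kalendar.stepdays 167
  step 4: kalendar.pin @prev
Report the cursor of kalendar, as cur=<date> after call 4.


Answer: cur=1975-05-26

Derivation:
Do: pin[d: 1972-01-10]
See: 1972-01-10
Do: mhop[n: 35]
See: 1974-12-10
Do: stepdays[n: 167]
See: 1975-05-26
Do: pin[d: @prev]
See: 1975-05-26


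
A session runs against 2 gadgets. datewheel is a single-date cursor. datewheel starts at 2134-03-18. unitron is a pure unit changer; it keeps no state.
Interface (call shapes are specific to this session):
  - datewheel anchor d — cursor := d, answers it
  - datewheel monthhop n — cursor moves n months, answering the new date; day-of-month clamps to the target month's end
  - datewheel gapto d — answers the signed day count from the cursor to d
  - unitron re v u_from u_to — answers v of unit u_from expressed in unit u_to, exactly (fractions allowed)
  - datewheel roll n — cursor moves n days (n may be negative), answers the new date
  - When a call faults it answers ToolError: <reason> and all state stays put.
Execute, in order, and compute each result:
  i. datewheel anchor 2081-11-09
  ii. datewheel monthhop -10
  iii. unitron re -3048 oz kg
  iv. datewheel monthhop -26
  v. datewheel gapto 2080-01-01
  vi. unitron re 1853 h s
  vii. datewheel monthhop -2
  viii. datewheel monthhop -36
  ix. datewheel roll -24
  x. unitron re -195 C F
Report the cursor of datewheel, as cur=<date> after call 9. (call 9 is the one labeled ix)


~$ datewheel anchor d→2081-11-09
[out] 2081-11-09
~$ datewheel monthhop n→-10
[out] 2081-01-09
~$ unitron re v→-3048 u_from→oz u_to→kg
[out] -17281869297/200000000
~$ datewheel monthhop n→-26
[out] 2078-11-09
~$ datewheel gapto d→2080-01-01
[out] 418
~$ unitron re v→1853 u_from→h u_to→s
[out] 6670800
~$ datewheel monthhop n→-2
[out] 2078-09-09
~$ datewheel monthhop n→-36
[out] 2075-09-09
~$ datewheel roll n→-24
[out] 2075-08-16
~$ unitron re v→-195 u_from→C u_to→F
[out] -319

Answer: cur=2075-08-16


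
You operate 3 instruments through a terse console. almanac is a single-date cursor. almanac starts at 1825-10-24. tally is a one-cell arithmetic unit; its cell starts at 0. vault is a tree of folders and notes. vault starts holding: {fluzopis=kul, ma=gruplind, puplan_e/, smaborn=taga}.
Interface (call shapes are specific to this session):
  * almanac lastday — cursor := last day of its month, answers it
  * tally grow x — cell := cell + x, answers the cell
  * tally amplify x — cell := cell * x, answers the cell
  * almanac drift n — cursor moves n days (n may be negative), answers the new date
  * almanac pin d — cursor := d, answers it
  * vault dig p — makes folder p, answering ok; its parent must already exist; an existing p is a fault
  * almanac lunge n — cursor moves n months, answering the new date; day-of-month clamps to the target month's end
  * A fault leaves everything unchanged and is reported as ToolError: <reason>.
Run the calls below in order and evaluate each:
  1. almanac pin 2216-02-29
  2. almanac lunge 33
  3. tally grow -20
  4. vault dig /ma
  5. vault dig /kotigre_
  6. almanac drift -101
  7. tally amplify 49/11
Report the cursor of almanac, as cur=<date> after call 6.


-> almanac pin(d=2216-02-29)
<- 2216-02-29
-> almanac lunge(n=33)
<- 2218-11-29
-> tally grow(x=-20)
<- -20
-> vault dig(p=/ma)
<- ToolError: exists
-> vault dig(p=/kotigre_)
<- ok
-> almanac drift(n=-101)
<- 2218-08-20
-> tally amplify(x=49/11)
<- -980/11

Answer: cur=2218-08-20


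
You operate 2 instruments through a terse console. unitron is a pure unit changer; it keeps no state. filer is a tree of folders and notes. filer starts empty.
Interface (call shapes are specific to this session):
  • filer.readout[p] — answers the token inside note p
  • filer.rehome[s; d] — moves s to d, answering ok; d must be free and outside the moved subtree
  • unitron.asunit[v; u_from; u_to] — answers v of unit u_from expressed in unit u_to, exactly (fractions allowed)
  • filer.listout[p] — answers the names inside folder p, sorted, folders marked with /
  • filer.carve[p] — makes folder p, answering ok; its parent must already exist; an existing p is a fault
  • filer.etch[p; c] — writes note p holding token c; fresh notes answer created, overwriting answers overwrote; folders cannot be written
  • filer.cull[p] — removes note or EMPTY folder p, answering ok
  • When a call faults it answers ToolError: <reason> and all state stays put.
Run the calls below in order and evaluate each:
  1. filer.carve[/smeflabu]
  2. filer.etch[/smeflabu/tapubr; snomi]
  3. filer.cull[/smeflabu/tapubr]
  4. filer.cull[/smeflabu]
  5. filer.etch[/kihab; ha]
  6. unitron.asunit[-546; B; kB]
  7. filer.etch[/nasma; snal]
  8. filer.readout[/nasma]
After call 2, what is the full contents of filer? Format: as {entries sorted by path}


Answer: {smeflabu/, smeflabu/tapubr=snomi}

Derivation:
Do: carve[p: /smeflabu]
See: ok
Do: etch[p: /smeflabu/tapubr; c: snomi]
See: created
Do: cull[p: /smeflabu/tapubr]
See: ok
Do: cull[p: /smeflabu]
See: ok
Do: etch[p: /kihab; c: ha]
See: created
Do: asunit[v: -546; u_from: B; u_to: kB]
See: -273/500
Do: etch[p: /nasma; c: snal]
See: created
Do: readout[p: /nasma]
See: snal


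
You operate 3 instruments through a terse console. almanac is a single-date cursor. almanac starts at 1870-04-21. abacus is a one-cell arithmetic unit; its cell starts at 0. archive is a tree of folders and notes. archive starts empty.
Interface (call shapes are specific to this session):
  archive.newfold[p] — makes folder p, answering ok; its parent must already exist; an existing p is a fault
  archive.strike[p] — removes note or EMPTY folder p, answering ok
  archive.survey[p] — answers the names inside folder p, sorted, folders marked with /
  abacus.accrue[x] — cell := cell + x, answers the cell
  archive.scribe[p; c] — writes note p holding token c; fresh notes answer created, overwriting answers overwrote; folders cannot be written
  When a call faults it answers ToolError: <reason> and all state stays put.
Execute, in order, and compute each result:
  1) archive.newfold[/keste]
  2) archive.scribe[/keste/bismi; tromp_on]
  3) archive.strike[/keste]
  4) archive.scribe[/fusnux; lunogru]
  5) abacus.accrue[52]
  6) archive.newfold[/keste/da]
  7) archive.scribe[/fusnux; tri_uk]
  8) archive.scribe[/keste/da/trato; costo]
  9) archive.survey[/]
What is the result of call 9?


Answer: [fusnux, keste/]

Derivation:
→ archive.newfold(p=/keste)
← ok
→ archive.scribe(p=/keste/bismi, c=tromp_on)
← created
→ archive.strike(p=/keste)
← ToolError: not empty
→ archive.scribe(p=/fusnux, c=lunogru)
← created
→ abacus.accrue(x=52)
← 52
→ archive.newfold(p=/keste/da)
← ok
→ archive.scribe(p=/fusnux, c=tri_uk)
← overwrote
→ archive.scribe(p=/keste/da/trato, c=costo)
← created
→ archive.survey(p=/)
← [fusnux, keste/]


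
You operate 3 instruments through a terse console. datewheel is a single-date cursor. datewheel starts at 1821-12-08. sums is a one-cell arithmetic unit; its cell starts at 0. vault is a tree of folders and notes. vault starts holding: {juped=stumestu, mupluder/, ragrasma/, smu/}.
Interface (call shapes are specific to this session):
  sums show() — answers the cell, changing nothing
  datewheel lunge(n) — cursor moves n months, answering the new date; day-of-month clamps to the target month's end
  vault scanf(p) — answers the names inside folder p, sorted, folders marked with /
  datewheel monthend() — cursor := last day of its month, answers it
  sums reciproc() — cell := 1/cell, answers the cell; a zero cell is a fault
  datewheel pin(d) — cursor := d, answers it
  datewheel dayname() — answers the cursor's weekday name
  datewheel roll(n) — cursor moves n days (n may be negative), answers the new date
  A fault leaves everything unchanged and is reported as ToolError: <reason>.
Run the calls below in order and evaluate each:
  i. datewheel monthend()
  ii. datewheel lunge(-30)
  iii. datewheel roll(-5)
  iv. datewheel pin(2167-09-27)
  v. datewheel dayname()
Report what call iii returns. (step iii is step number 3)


Answer: 1819-06-25

Derivation:
$ datewheel monthend
= 1821-12-31
$ datewheel lunge n→-30
= 1819-06-30
$ datewheel roll n→-5
= 1819-06-25
$ datewheel pin d→2167-09-27
= 2167-09-27
$ datewheel dayname
= Sunday


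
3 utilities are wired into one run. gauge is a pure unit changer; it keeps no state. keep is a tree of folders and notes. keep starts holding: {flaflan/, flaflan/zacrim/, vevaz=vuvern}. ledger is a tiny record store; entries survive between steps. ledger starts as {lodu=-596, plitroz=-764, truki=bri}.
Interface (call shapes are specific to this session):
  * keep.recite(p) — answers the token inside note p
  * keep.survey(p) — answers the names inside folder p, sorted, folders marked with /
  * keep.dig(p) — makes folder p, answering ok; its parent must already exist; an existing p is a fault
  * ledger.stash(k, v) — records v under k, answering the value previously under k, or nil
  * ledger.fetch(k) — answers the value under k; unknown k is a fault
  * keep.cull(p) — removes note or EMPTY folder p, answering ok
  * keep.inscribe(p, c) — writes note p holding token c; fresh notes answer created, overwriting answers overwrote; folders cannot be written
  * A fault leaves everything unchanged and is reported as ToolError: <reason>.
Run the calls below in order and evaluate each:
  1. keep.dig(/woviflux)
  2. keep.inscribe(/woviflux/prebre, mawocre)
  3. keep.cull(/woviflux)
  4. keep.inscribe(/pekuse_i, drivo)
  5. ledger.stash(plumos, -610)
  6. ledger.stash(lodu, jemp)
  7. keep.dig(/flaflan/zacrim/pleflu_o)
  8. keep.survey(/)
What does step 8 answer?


% 1. dig(p: /woviflux) : ok
% 2. inscribe(p: /woviflux/prebre, c: mawocre) : created
% 3. cull(p: /woviflux) : ToolError: not empty
% 4. inscribe(p: /pekuse_i, c: drivo) : created
% 5. stash(k: plumos, v: -610) : nil
% 6. stash(k: lodu, v: jemp) : -596
% 7. dig(p: /flaflan/zacrim/pleflu_o) : ok
% 8. survey(p: /) : [flaflan/, pekuse_i, vevaz, woviflux/]

Answer: [flaflan/, pekuse_i, vevaz, woviflux/]


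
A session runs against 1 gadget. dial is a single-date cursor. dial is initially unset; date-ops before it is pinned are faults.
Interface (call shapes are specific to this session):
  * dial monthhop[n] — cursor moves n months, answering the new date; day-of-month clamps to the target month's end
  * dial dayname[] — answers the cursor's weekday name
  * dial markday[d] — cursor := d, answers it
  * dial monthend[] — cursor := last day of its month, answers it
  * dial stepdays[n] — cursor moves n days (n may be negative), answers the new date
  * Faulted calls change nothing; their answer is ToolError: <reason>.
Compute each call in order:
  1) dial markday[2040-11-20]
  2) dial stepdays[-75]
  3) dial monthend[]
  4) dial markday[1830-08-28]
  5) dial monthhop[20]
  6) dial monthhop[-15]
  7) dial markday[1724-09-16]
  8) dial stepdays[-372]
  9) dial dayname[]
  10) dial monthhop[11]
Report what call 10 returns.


Answer: 1724-08-10

Derivation:
-> dial markday(d: 2040-11-20)
<- 2040-11-20
-> dial stepdays(n: -75)
<- 2040-09-06
-> dial monthend()
<- 2040-09-30
-> dial markday(d: 1830-08-28)
<- 1830-08-28
-> dial monthhop(n: 20)
<- 1832-04-28
-> dial monthhop(n: -15)
<- 1831-01-28
-> dial markday(d: 1724-09-16)
<- 1724-09-16
-> dial stepdays(n: -372)
<- 1723-09-10
-> dial dayname()
<- Friday
-> dial monthhop(n: 11)
<- 1724-08-10


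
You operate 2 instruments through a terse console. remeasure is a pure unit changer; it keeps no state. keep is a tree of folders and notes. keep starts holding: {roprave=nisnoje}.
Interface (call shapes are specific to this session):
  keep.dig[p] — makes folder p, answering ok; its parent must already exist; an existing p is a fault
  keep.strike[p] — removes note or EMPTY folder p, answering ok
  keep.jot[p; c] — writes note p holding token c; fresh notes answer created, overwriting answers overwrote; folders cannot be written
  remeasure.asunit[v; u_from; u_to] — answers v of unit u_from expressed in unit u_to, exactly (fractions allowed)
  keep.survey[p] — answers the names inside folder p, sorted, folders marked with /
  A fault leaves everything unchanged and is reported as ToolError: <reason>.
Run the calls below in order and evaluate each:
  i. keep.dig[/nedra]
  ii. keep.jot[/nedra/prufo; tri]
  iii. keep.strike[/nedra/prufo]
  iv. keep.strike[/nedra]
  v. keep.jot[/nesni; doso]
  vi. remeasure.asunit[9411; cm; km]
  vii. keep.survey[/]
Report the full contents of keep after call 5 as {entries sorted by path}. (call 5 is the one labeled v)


Using keep.dig on p=/nedra, → ok.
Now I run keep.jot on p=/nedra/prufo, c=tri, — result: created.
Then keep.strike on p=/nedra/prufo, → ok.
Now I run keep.strike on p=/nedra, giving ok.
Calling keep.jot on p=/nesni, c=doso, and see created.
I call remeasure.asunit on v=9411, u_from=cm, u_to=km, and observe 9411/100000.
Using keep.survey on p=/, which returns [nesni, roprave].

Answer: {nesni=doso, roprave=nisnoje}


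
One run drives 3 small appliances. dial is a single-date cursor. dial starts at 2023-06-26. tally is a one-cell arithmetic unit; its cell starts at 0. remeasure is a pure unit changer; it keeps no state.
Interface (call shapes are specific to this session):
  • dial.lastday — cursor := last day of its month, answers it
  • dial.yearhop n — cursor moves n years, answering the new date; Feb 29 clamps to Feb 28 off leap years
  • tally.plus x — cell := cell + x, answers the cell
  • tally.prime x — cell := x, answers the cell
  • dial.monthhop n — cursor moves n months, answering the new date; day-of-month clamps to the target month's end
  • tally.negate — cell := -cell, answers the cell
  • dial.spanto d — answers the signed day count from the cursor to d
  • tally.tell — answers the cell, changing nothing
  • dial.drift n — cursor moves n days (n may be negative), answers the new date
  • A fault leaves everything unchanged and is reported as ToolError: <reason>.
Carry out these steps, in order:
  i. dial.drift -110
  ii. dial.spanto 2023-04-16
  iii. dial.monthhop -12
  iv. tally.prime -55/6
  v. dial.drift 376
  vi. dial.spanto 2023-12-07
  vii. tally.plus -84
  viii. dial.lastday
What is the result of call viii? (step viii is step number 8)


> dial.drift n='-110'
= 2023-03-08
> dial.spanto d='2023-04-16'
= 39
> dial.monthhop n='-12'
= 2022-03-08
> tally.prime x='-55/6'
= -55/6
> dial.drift n='376'
= 2023-03-19
> dial.spanto d='2023-12-07'
= 263
> tally.plus x='-84'
= -559/6
> dial.lastday
= 2023-03-31

Answer: 2023-03-31


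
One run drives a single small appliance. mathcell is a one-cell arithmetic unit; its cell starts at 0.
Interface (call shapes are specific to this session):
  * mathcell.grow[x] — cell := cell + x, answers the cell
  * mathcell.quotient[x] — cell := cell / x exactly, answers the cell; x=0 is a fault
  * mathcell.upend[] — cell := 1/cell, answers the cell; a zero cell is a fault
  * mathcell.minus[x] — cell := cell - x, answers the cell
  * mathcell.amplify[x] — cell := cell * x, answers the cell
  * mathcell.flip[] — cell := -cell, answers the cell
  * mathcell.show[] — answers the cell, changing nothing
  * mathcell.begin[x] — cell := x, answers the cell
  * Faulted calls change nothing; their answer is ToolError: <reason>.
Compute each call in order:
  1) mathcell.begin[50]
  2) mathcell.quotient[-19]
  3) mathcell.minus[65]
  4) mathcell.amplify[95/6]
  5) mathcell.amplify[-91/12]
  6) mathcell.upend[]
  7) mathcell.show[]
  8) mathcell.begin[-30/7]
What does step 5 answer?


==> mathcell.begin(x: 50)
<== 50
==> mathcell.quotient(x: -19)
<== -50/19
==> mathcell.minus(x: 65)
<== -1285/19
==> mathcell.amplify(x: 95/6)
<== -6425/6
==> mathcell.amplify(x: -91/12)
<== 584675/72
==> mathcell.upend()
<== 72/584675
==> mathcell.show()
<== 72/584675
==> mathcell.begin(x: -30/7)
<== -30/7

Answer: 584675/72


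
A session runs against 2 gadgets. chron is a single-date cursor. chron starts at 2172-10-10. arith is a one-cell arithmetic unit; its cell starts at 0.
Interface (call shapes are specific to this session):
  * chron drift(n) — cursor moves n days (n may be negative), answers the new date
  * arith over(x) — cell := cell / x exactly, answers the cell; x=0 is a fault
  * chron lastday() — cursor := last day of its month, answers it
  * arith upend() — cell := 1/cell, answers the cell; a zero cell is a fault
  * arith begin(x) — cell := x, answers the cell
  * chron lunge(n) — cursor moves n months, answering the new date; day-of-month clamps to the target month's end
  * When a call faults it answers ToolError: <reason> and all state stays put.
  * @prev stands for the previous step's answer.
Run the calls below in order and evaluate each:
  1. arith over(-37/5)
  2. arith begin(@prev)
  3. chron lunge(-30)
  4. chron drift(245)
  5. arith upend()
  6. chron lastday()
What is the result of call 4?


-- arith over(x='-37/5') == 0
-- arith begin(x='@prev') == 0
-- chron lunge(n='-30') == 2170-04-10
-- chron drift(n='245') == 2170-12-11
-- arith upend() == ToolError: reciprocal of zero
-- chron lastday() == 2170-12-31

Answer: 2170-12-11


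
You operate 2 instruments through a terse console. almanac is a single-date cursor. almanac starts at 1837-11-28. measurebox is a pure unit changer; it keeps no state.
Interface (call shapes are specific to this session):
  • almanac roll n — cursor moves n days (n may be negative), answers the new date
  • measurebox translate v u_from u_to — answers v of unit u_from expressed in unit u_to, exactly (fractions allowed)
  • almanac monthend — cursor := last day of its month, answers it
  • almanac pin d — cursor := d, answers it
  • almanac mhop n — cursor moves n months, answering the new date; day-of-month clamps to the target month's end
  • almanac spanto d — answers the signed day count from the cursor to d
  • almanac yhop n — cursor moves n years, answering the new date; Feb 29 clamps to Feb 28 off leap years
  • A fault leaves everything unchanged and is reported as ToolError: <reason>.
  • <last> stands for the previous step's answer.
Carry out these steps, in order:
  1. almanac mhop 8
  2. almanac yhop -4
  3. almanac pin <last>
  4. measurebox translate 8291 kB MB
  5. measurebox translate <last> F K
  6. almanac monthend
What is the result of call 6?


[in] almanac mhop n: 8
:: 1838-07-28
[in] almanac yhop n: -4
:: 1834-07-28
[in] almanac pin d: <last>
:: 1834-07-28
[in] measurebox translate v: 8291 u_from: kB u_to: MB
:: 8291/1000
[in] measurebox translate v: <last> u_from: F u_to: K
:: 155987/600
[in] almanac monthend
:: 1834-07-31

Answer: 1834-07-31


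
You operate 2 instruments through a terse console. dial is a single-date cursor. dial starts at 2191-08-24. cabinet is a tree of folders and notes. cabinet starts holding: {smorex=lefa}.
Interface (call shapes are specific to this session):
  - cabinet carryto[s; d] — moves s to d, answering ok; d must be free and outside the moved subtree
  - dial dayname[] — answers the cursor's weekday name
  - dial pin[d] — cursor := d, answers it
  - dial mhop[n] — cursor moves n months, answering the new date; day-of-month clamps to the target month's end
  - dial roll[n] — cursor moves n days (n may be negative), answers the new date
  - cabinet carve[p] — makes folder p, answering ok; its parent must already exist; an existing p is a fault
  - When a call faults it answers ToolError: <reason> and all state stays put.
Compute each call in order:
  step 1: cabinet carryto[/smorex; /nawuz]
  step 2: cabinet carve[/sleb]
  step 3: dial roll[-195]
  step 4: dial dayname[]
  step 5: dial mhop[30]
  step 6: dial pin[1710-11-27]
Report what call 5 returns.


→ cabinet carryto(s='/smorex', d='/nawuz')
← ok
→ cabinet carve(p='/sleb')
← ok
→ dial roll(n='-195')
← 2191-02-10
→ dial dayname()
← Thursday
→ dial mhop(n='30')
← 2193-08-10
→ dial pin(d='1710-11-27')
← 1710-11-27

Answer: 2193-08-10


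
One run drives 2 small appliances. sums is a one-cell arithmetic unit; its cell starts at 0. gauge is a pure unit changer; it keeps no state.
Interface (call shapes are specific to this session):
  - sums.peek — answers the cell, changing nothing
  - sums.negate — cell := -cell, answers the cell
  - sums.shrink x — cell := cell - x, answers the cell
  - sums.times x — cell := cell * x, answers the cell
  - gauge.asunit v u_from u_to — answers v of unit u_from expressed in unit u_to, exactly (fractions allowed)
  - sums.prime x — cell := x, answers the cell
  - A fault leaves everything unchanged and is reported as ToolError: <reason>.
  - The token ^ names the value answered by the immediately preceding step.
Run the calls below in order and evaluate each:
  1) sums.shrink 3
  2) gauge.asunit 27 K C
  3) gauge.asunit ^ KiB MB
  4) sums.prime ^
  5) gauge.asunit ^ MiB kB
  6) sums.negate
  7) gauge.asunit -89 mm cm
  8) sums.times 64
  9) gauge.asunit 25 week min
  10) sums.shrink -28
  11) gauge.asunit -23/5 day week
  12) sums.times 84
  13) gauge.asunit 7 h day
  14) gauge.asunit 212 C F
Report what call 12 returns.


# 1. shrink(3) : -3
# 2. asunit(27, K, C) : -4923/20
# 3. asunit(^, KiB, MB) : -19692/78125
# 4. prime(^) : -19692/78125
# 5. asunit(^, MiB, kB) : -2581069824/9765625
# 6. negate() : 19692/78125
# 7. asunit(-89, mm, cm) : -89/10
# 8. times(64) : 1260288/78125
# 9. asunit(25, week, min) : 252000
# 10. shrink(-28) : 3447788/78125
# 11. asunit(-23/5, day, week) : -23/35
# 12. times(84) : 289614192/78125
# 13. asunit(7, h, day) : 7/24
# 14. asunit(212, C, F) : 2068/5

Answer: 289614192/78125


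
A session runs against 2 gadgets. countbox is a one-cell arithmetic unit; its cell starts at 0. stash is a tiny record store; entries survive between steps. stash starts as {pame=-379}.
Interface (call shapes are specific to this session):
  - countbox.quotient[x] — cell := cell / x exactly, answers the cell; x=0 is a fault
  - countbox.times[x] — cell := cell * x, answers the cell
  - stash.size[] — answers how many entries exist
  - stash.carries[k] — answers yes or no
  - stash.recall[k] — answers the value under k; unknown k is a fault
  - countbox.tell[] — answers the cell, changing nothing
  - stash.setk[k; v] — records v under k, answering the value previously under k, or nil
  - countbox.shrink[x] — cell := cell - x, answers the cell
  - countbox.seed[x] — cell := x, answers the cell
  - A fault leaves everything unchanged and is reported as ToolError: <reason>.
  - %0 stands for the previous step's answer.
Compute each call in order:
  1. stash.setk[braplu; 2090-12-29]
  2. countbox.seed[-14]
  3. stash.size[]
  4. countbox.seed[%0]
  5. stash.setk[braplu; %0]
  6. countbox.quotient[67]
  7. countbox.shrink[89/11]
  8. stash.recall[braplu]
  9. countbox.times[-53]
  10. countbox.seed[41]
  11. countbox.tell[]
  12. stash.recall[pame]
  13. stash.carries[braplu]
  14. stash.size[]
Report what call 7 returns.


Answer: -5941/737

Derivation:
>> setk(k→braplu, v→2090-12-29)
<< nil
>> seed(x→-14)
<< -14
>> size()
<< 2
>> seed(x→%0)
<< 2
>> setk(k→braplu, v→%0)
<< 2090-12-29
>> quotient(x→67)
<< 2/67
>> shrink(x→89/11)
<< -5941/737
>> recall(k→braplu)
<< 2
>> times(x→-53)
<< 314873/737
>> seed(x→41)
<< 41
>> tell()
<< 41
>> recall(k→pame)
<< -379
>> carries(k→braplu)
<< yes
>> size()
<< 2


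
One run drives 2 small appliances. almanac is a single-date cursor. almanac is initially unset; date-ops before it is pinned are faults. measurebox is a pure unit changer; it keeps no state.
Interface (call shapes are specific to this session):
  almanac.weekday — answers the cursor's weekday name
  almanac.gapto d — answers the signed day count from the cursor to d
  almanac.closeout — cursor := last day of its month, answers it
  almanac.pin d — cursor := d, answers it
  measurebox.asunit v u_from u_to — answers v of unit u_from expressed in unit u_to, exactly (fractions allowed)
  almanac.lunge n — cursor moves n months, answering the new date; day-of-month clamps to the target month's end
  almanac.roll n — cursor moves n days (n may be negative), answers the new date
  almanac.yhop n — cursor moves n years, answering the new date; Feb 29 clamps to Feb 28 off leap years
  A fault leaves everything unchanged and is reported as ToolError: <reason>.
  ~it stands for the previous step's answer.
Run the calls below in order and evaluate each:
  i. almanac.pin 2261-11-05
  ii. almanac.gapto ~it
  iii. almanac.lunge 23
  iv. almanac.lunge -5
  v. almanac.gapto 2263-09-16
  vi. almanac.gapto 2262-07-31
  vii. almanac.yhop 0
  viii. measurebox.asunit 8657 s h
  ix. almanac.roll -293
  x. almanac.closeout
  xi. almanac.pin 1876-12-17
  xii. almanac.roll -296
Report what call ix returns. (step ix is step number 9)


==> pin(2261-11-05)
<== 2261-11-05
==> gapto(~it)
<== 0
==> lunge(23)
<== 2263-10-05
==> lunge(-5)
<== 2263-05-05
==> gapto(2263-09-16)
<== 134
==> gapto(2262-07-31)
<== -278
==> yhop(0)
<== 2263-05-05
==> asunit(8657, s, h)
<== 8657/3600
==> roll(-293)
<== 2262-07-16
==> closeout()
<== 2262-07-31
==> pin(1876-12-17)
<== 1876-12-17
==> roll(-296)
<== 1876-02-25

Answer: 2262-07-16


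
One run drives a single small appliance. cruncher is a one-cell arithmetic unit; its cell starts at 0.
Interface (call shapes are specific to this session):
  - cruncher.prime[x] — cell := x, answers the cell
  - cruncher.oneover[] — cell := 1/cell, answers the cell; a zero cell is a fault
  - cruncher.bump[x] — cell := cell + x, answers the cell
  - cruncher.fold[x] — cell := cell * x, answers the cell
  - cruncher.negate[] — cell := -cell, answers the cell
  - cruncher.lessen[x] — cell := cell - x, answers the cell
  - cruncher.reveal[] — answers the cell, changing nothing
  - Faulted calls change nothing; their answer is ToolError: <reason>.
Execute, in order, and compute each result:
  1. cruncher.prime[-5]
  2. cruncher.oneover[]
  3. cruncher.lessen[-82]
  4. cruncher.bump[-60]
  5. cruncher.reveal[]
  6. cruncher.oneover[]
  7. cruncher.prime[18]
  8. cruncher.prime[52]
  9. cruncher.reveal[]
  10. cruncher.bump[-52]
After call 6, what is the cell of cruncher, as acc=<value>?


>> prime(x→-5)
<< -5
>> oneover()
<< -1/5
>> lessen(x→-82)
<< 409/5
>> bump(x→-60)
<< 109/5
>> reveal()
<< 109/5
>> oneover()
<< 5/109
>> prime(x→18)
<< 18
>> prime(x→52)
<< 52
>> reveal()
<< 52
>> bump(x→-52)
<< 0

Answer: acc=5/109


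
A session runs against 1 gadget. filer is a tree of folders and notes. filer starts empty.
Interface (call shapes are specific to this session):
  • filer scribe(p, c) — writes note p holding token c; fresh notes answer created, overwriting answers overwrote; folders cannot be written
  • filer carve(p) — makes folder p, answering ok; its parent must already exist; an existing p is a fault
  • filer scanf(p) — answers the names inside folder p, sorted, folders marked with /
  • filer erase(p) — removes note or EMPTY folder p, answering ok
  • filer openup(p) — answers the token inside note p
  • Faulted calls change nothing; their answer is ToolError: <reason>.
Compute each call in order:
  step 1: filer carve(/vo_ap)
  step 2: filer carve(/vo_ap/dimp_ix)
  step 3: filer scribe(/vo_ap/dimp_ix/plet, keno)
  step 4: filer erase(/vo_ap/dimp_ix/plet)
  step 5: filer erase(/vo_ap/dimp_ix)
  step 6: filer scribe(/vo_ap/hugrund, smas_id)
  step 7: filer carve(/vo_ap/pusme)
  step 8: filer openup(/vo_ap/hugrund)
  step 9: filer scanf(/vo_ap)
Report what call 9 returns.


Answer: [hugrund, pusme/]

Derivation:
Invoking filer carve on p: /vo_ap, yielding ok.
I run filer carve on p: /vo_ap/dimp_ix, which returns ok.
Now I run filer scribe on p: /vo_ap/dimp_ix/plet, c: keno, and see created.
Now I run filer erase on p: /vo_ap/dimp_ix/plet: ok.
Using filer erase on p: /vo_ap/dimp_ix, and get ok.
Next I call filer scribe on p: /vo_ap/hugrund, c: smas_id, → created.
Using filer carve on p: /vo_ap/pusme, and get ok.
I run filer openup on p: /vo_ap/hugrund, which returns smas_id.
I run filer scanf on p: /vo_ap, and see [hugrund, pusme/].


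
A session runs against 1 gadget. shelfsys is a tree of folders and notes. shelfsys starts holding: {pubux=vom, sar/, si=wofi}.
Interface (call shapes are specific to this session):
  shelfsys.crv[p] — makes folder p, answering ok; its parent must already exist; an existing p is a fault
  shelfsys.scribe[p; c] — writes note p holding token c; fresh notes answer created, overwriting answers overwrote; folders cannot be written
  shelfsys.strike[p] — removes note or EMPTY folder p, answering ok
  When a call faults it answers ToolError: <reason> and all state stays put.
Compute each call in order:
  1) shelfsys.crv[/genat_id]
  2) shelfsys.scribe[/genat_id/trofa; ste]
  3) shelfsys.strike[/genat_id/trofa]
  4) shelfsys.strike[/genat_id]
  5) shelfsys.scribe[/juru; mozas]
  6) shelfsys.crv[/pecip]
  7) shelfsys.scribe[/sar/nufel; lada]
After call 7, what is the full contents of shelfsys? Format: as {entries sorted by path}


Answer: {juru=mozas, pecip/, pubux=vom, sar/, sar/nufel=lada, si=wofi}

Derivation:
$ crv p→/genat_id
  ok
$ scribe p→/genat_id/trofa c→ste
  created
$ strike p→/genat_id/trofa
  ok
$ strike p→/genat_id
  ok
$ scribe p→/juru c→mozas
  created
$ crv p→/pecip
  ok
$ scribe p→/sar/nufel c→lada
  created


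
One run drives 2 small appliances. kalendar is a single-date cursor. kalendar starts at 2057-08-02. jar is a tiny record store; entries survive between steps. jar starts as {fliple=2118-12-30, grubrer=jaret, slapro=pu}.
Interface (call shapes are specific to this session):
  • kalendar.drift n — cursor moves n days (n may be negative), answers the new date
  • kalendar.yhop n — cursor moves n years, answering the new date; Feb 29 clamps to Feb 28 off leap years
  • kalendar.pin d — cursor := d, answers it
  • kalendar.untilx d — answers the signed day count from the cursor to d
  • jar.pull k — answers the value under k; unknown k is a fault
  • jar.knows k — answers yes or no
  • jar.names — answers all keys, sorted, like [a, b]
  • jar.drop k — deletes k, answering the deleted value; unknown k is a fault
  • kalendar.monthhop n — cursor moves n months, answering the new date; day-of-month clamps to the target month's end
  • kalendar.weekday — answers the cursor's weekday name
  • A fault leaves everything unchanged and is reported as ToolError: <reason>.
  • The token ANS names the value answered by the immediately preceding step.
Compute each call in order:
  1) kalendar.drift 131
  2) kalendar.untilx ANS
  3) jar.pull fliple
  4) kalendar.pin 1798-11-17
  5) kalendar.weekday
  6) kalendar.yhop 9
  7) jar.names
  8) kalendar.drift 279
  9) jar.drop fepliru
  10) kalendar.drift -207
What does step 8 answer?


→ kalendar.drift(n: 131)
← 2057-12-11
→ kalendar.untilx(d: ANS)
← 0
→ jar.pull(k: fliple)
← 2118-12-30
→ kalendar.pin(d: 1798-11-17)
← 1798-11-17
→ kalendar.weekday()
← Saturday
→ kalendar.yhop(n: 9)
← 1807-11-17
→ jar.names()
← [fliple, grubrer, slapro]
→ kalendar.drift(n: 279)
← 1808-08-22
→ jar.drop(k: fepliru)
← ToolError: no such key fepliru
→ kalendar.drift(n: -207)
← 1808-01-28

Answer: 1808-08-22


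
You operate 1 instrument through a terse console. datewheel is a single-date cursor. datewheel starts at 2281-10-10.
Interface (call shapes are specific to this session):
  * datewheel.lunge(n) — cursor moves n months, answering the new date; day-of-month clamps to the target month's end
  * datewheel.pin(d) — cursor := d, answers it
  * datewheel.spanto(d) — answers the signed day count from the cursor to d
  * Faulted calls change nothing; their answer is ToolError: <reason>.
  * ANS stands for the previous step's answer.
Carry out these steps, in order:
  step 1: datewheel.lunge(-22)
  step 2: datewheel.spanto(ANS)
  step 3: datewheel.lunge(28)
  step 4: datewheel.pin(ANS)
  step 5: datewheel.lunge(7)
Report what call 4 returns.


Answer: 2282-04-10

Derivation:
→ datewheel.lunge(n=-22)
← 2279-12-10
→ datewheel.spanto(d=ANS)
← 0
→ datewheel.lunge(n=28)
← 2282-04-10
→ datewheel.pin(d=ANS)
← 2282-04-10
→ datewheel.lunge(n=7)
← 2282-11-10
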